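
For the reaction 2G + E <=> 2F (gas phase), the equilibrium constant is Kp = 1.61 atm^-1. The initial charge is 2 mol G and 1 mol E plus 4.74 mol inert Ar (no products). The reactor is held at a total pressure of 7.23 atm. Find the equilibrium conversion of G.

Let X = conversion of G (basis 2 mol G); extent of reaction ξ = X.
Moles: n_G = 2 − 2X; n_E = 1 − X; n_F = 2X; n_I = 4.74 (inert).
n_T = Σnᵢ = 7.74 − X.
y_i = n_i/n_T, p_i = y_i·P. Kp = p_F^2 / (p_G^2 p_E).
Substituting and setting equal to 1.61 atm^-1 gives a polynomial in X; the root in (0,1) is X = 0.478.

X = 0.478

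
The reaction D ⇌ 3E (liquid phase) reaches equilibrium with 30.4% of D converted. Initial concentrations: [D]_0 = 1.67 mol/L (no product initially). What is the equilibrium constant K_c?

Let X = conversion of D.
Concentrations: [D] = 1.67 − 1.67X; [E] = 5.01X.
At X = 0.304: [D] = 1.16, [E] = 1.52.
K_c = [E]^3 / ([D]) = 3.04 (mol/L)^2.

K_c = 3.04 (mol/L)^2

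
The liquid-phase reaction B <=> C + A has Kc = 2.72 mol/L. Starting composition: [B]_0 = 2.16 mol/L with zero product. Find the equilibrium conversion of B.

Let X = conversion of B; extent ξ = 2.16·X mol/L.
Concentrations: [B] = 2.16 − 2.16X; [C] = 2.16X; [A] = 2.16X.
Kc = [C] [A] / ([B]).
Setting equal to 2.72 and solving for X on (0,1) gives X = 0.657.

X = 0.657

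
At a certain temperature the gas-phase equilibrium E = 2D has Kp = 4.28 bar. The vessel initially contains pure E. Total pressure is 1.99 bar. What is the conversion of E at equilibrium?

X = 0.591

Let X = conversion of E (basis 1 mol E); extent of reaction ξ = X.
Mole table: n_E = 1 − X; n_D = 2X.
Total moles n_T = 1 + X.
Mole fractions y_i = n_i/n_T; Kp = p_D^2 / (p_E) with p_i = y_i·P.
Equating to 4.28 bar and solving on 0 < X < 1: X = 0.591.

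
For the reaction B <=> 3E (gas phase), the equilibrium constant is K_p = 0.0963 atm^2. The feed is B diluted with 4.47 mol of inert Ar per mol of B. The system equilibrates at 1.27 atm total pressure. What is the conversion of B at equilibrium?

X = 0.377

Take 1 mol B as basis and let X be its fractional conversion, so ξ = X.
Moles: n_B = 1 − X; n_E = 3X; n_I = 4.47 (inert).
n_T = Σnᵢ = 5.47 + 2X.
Mole fractions y_i = n_i/n_T; K_p = p_E^3 / (p_B) with p_i = y_i·P.
Equating to 0.0963 atm^2 and solving on 0 < X < 1: X = 0.377.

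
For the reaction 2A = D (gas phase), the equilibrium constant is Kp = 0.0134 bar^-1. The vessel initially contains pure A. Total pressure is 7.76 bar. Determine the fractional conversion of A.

X = 0.160

Basis: 1 mol A initially; let X = conversion of A. Extent ξ = 0.5X.
Moles: n_A = 1 − X; n_D = 0.5X.
Summing: n_T = 1 − 0.5X.
With p_i = (n_i/n_T)P, Kp = p_D / (p_A^2).
Setting this equal to 0.0134 bar^-1 and taking the physical root (0 < X < 1) gives X = 0.160.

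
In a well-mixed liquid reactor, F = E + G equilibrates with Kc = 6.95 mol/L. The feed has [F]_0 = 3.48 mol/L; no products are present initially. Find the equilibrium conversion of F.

Let X = conversion of F; extent ξ = 3.48·X mol/L.
Concentrations: [F] = 3.48 − 3.48X; [E] = 3.48X; [G] = 3.48X.
Kc = [E] [G] / ([F]).
Setting equal to 6.95 and solving for X on (0,1) gives X = 0.732.

X = 0.732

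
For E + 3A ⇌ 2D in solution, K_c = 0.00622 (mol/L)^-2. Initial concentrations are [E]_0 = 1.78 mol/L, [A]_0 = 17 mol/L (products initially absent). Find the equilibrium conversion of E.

Let X = conversion of E; extent ξ = 1.78·X mol/L.
Concentrations: [E] = 1.78 − 1.78X; [A] = 17 − 5.34X; [D] = 3.56X.
K_c = [D]^2 / ([E] [A]^3).
Setting equal to 0.00622 and solving for X on (0,1) gives X = 0.729.

X = 0.729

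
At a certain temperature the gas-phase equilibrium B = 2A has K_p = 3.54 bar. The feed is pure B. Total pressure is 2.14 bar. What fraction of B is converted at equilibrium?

Basis: 1 mol B initially; let X = conversion of B. Extent ξ = X.
At extent ξ: n_B = 1 − X; n_A = 2X.
Summing: n_T = 1 + X.
y_i = n_i/n_T, p_i = y_i·P. K_p = p_A^2 / (p_B).
Substituting and setting equal to 3.54 bar gives a polynomial in X; the root in (0,1) is X = 0.541.

X = 0.541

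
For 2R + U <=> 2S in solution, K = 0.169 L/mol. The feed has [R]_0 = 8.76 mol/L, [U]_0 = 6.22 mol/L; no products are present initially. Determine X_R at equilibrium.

X = 0.458

Let X = conversion of R; extent ξ = 8.76X/2 mol/L.
Concentrations: [R] = 8.76 − 8.76X; [U] = 6.22 − 4.38X; [S] = 8.76X.
K = [S]^2 / ([R]^2 [U]).
Equating to 0.169 L/mol: the physical root is X = 0.458.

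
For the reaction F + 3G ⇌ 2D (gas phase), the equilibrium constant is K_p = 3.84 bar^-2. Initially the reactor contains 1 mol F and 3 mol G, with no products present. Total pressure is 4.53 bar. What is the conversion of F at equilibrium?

X = 0.718

Let X = conversion of F (basis 1 mol F); extent of reaction ξ = X.
At extent ξ: n_F = 1 − X; n_G = 3 − 3X; n_D = 2X.
Total moles n_T = 4 − 2X.
Mole fractions y_i = n_i/n_T; K_p = p_D^2 / (p_F p_G^3) with p_i = y_i·P.
This yields a degree-4 equation in X; solving on (0,1), X = 0.718.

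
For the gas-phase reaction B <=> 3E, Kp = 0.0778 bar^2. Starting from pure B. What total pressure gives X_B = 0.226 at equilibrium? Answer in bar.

Take 1 mol B as basis and let X be its fractional conversion, so ξ = X.
Mole table: n_B = 1 − X; n_E = 3X.
Summing: n_T = 1 + 2X.
Kp = p_E^3 / (p_B) with p_i = (n_i/n_T)·P.
At X = 0.226: the mole-fraction product g(X) = Π y_i^ν_i = 0.191. Since Kp = g(X)·P^{2}, P = (Kp/g)^(1/2) = (0.0778/0.191)^(1/2) = 0.638 bar.

P = 0.638 bar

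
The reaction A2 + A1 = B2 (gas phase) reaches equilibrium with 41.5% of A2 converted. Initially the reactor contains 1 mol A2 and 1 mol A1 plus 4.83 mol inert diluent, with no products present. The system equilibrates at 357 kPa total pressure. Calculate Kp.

Take 1 mol A2 as basis and let X be its fractional conversion, so ξ = X.
Species balance: n_A2 = 1 − X; n_A1 = 1 − X; n_B2 = X; n_I = 4.83 (inert).
Total moles n_T = 6.83 − X.
At X = 0.415: n_A2 = 0.585, n_A1 = 0.585, n_B2 = 0.415, n_T = 6.42.
p_i = (n_i/n_T)·P. Kp = p_B2 / (p_A2 p_A1) = 0.0218 kPa^-1.

Kp = 0.0218 kPa^-1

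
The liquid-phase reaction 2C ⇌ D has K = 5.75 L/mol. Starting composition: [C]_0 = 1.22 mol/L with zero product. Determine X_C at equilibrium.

X = 0.766

Let X = conversion of C; extent ξ = 1.22X/2 mol/L.
Concentrations: [C] = 1.22 − 1.22X; [D] = 0.61X.
K = [D] / ([C]^2).
Equating to 5.75 L/mol: the physical root is X = 0.766.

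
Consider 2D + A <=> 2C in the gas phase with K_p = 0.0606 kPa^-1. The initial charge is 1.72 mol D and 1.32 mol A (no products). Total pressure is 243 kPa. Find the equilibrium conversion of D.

Basis: 1.72 mol D initially; let X = conversion of D. Extent ξ = 0.86X.
Species balance: n_D = 1.72 − 1.72X; n_A = 1.32 − 0.86X; n_C = 1.72X.
Total moles n_T = 3.04 − 0.86X.
Mole fractions y_i = n_i/n_T; K_p = p_C^2 / (p_D^2 p_A) with p_i = y_i·P.
Equating to 0.0606 kPa^-1 and solving on 0 < X < 1: X = 0.678.

X = 0.678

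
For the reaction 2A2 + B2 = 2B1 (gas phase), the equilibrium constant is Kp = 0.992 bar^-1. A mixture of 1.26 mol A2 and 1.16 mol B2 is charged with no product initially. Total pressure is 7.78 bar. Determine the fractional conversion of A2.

Basis: 1.26 mol A2 initially; let X = conversion of A2. Extent ξ = 0.63X.
Moles: n_A2 = 1.26 − 1.26X; n_B2 = 1.16 − 0.63X; n_B1 = 1.26X.
Total moles n_T = 2.42 − 0.63X.
With p_i = (n_i/n_T)P, Kp = p_B1^2 / (p_A2^2 p_B2).
Setting this equal to 0.992 bar^-1 and taking the physical root (0 < X < 1) gives X = 0.630.

X = 0.630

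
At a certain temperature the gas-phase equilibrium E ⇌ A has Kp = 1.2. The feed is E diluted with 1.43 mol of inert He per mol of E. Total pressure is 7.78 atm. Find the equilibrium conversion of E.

X = 0.545

Take 1 mol E as basis and let X be its fractional conversion, so ξ = X.
Species balance: n_E = 1 − X; n_A = X; n_I = 1.43 (inert).
Since Δν = 0, n_T = 2.43 throughout.
y_i = n_i/n_T, p_i = y_i·P. Kp = p_A / (p_E).
Setting this equal to 1.2 and taking the physical root (0 < X < 1) gives X = 0.545.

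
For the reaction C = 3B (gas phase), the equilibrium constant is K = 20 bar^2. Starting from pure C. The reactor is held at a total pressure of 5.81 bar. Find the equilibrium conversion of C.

X = 0.345

Basis: 1 mol C initially; let X = conversion of C. Extent ξ = X.
Mole table: n_C = 1 − X; n_B = 3X.
Total moles n_T = 1 + 2X.
Mole fractions y_i = n_i/n_T; K = p_B^3 / (p_C) with p_i = y_i·P.
Setting this equal to 20 bar^2 and taking the physical root (0 < X < 1) gives X = 0.345.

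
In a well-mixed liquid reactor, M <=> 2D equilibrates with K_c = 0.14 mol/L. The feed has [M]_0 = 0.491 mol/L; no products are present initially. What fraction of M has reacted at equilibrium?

Let X = conversion of M; extent ξ = 0.491·X mol/L.
Concentrations: [M] = 0.491 − 0.491X; [D] = 0.982X.
K_c = [D]^2 / ([M]).
Equating to 0.14 mol/L: the physical root is X = 0.234.

X = 0.234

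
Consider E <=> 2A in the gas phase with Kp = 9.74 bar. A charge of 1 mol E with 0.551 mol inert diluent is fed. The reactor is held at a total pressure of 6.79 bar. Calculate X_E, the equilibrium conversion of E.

Take 1 mol E as basis and let X be its fractional conversion, so ξ = X.
Mole table: n_E = 1 − X; n_A = 2X; n_I = 0.551 (inert).
Total moles n_T = 1.55 + X.
y_i = n_i/n_T, p_i = y_i·P. Kp = p_A^2 / (p_E).
This yields a degree-2 equation in X; solving on (0,1), X = 0.571.

X = 0.571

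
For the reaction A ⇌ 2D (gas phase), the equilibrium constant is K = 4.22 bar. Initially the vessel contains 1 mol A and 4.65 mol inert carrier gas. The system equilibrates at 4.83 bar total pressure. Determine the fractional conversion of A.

Let X = conversion of A (basis 1 mol A); extent of reaction ξ = X.
Species balance: n_A = 1 − X; n_D = 2X; n_I = 4.65 (inert).
n_T = Σnᵢ = 5.65 + X.
With p_i = (n_i/n_T)P, K = p_D^2 / (p_A).
Setting this equal to 4.22 bar and taking the physical root (0 < X < 1) gives X = 0.673.

X = 0.673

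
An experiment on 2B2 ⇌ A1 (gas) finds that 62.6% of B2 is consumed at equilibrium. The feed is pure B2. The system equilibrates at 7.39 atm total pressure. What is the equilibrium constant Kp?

Kp = 0.208 atm^-1

Basis: 1 mol B2 initially; let X = conversion of B2. Extent ξ = 0.5X.
At extent ξ: n_B2 = 1 − X; n_A1 = 0.5X.
n_T = Σnᵢ = 1 − 0.5X.
At X = 0.626: n_B2 = 0.374, n_A1 = 0.313, n_T = 0.687.
p_i = (n_i/n_T)·P. Kp = p_A1 / (p_B2^2) = 0.208 atm^-1.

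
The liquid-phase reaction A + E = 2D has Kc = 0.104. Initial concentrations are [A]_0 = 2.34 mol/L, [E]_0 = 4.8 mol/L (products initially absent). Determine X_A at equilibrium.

Let X = conversion of A; extent ξ = 2.34·X mol/L.
Concentrations: [A] = 2.34 − 2.34X; [E] = 4.8 − 2.34X; [D] = 4.68X.
Kc = [D]^2 / ([A] [E]).
This equals 0.104 at X = 0.197 (the root in 0 < X < 1).

X = 0.197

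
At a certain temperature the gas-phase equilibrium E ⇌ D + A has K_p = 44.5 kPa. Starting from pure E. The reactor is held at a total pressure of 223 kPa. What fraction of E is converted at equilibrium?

X = 0.408

Let X = conversion of E (basis 1 mol E); extent of reaction ξ = X.
Mole table: n_E = 1 − X; n_D = X; n_A = X.
n_T = Σnᵢ = 1 + X.
Mole fractions y_i = n_i/n_T; K_p = p_D p_A / (p_E) with p_i = y_i·P.
This yields a degree-2 equation in X; solving on (0,1), X = 0.408.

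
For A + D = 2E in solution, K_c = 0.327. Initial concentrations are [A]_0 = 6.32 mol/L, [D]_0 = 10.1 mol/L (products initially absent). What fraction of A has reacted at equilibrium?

X = 0.279

Let X = conversion of A; extent ξ = 6.32·X mol/L.
Concentrations: [A] = 6.32 − 6.32X; [D] = 10.1 − 6.32X; [E] = 12.6X.
K_c = [E]^2 / ([A] [D]).
This equals 0.327 at X = 0.279 (the root in 0 < X < 1).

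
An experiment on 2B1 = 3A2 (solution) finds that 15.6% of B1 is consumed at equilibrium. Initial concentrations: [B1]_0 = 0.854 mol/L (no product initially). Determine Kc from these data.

Kc = 0.0154 mol/L

Let X = conversion of B1.
Concentrations: [B1] = 0.854 − 0.854X; [A2] = 1.28X.
At X = 0.156: [B1] = 0.721, [A2] = 0.2.
Kc = [A2]^3 / ([B1]^2) = 0.0154 mol/L.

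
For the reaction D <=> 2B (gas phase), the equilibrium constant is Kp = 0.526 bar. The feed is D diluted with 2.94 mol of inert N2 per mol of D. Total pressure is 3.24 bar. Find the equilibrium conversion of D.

X = 0.339

Basis: 1 mol D initially; let X = conversion of D. Extent ξ = X.
At extent ξ: n_D = 1 − X; n_B = 2X; n_I = 2.94 (inert).
Total moles n_T = 3.94 + X.
With p_i = (n_i/n_T)P, Kp = p_B^2 / (p_D).
This yields a degree-2 equation in X; solving on (0,1), X = 0.339.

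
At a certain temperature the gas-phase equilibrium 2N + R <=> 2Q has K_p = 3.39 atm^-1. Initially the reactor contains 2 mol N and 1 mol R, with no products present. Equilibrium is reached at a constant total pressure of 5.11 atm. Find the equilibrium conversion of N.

X = 0.624

Let X = conversion of N (basis 2 mol N); extent of reaction ξ = X.
Mole table: n_N = 2 − 2X; n_R = 1 − X; n_Q = 2X.
n_T = Σnᵢ = 3 − X.
With p_i = (n_i/n_T)P, K_p = p_Q^2 / (p_N^2 p_R).
Setting this equal to 3.39 atm^-1 and taking the physical root (0 < X < 1) gives X = 0.624.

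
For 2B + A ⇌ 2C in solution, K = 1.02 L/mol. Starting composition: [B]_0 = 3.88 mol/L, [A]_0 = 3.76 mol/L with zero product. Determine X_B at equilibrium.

Let X = conversion of B; extent ξ = 3.88X/2 mol/L.
Concentrations: [B] = 3.88 − 3.88X; [A] = 3.76 − 1.94X; [C] = 3.88X.
K = [C]^2 / ([B]^2 [A]).
This equals 1.02 at X = 0.618 (the root in 0 < X < 1).

X = 0.618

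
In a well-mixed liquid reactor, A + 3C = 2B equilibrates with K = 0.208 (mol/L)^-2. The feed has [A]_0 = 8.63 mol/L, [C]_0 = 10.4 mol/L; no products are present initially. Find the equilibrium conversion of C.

Let X = conversion of C; extent ξ = 10.4X/3 mol/L.
Concentrations: [A] = 8.63 − 3.47X; [C] = 10.4 − 10.4X; [B] = 6.93X.
K = [B]^2 / ([A] [C]^3).
Setting equal to 0.208 and solving for X on (0,1) gives X = 0.736.

X = 0.736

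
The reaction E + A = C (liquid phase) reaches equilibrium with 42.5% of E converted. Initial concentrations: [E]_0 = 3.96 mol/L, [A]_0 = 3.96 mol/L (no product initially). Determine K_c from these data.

Let X = conversion of E.
Concentrations: [E] = 3.96 − 3.96X; [A] = 3.96 − 3.96X; [C] = 3.96X.
At X = 0.425: [E] = 2.28, [A] = 2.28, [C] = 1.68.
K_c = [C] / ([E] [A]) = 0.325 L/mol.

K_c = 0.325 L/mol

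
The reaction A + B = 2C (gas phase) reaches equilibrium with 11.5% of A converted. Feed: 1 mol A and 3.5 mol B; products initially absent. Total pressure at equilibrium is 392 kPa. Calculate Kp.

Take 1 mol A as basis and let X be its fractional conversion, so ξ = X.
Mole table: n_A = 1 − X; n_B = 3.5 − X; n_C = 2X.
Since Δν = 0, n_T = 4.5 throughout.
At X = 0.115: n_A = 0.885, n_B = 3.38, n_C = 0.23, n_T = 4.5.
p_i = (n_i/n_T)·P. Kp = p_C^2 / (p_A p_B) = 0.0177.

Kp = 0.0177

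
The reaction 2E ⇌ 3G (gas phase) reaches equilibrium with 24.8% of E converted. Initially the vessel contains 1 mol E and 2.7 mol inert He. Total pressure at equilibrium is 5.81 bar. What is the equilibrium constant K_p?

K_p = 0.138 bar

Let X = conversion of E (basis 1 mol E); extent of reaction ξ = 0.5X.
Moles: n_E = 1 − X; n_G = 1.5X; n_I = 2.7 (inert).
n_T = Σnᵢ = 3.7 + 0.5X.
At X = 0.248: n_E = 0.752, n_G = 0.372, n_T = 3.82.
p_i = (n_i/n_T)·P. K_p = p_G^3 / (p_E^2) = 0.138 bar.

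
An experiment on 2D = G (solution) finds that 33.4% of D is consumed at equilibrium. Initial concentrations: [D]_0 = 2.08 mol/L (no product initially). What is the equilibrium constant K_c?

K_c = 0.181 L/mol

Let X = conversion of D.
Concentrations: [D] = 2.08 − 2.08X; [G] = 1.04X.
At X = 0.334: [D] = 1.39, [G] = 0.347.
K_c = [G] / ([D]^2) = 0.181 L/mol.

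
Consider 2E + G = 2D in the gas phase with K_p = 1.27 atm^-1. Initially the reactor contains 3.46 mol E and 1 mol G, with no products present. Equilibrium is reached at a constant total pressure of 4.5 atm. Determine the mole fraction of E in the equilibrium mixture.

y_E = 0.549

Let X = conversion of G (basis 1 mol G); extent of reaction ξ = X.
Mole table: n_E = 3.46 − 2X; n_G = 1 − X; n_D = 2X.
Summing: n_T = 4.46 − X.
Mole fractions y_i = n_i/n_T; K_p = p_D^2 / (p_E^2 p_G) with p_i = y_i·P.
Setting this equal to 1.27 atm^-1 and taking the physical root (0 < X < 1) gives X = 0.698.
Then n_E = 2.06, n_T = 3.76, so y_E = 0.549.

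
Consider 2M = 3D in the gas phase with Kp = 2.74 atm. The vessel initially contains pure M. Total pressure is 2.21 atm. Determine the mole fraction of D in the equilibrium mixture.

y_D = 0.591

Basis: 1 mol M initially; let X = conversion of M. Extent ξ = 0.5X.
Moles: n_M = 1 − X; n_D = 1.5X.
n_T = Σnᵢ = 1 + 0.5X.
With p_i = (n_i/n_T)P, Kp = p_D^3 / (p_M^2).
Setting this equal to 2.74 atm and taking the physical root (0 < X < 1) gives X = 0.491.
Then n_D = 0.737, n_T = 1.25, so y_D = 0.591.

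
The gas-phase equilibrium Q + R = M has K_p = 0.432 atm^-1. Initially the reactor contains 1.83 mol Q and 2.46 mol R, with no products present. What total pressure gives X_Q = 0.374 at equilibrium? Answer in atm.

Let X = conversion of Q (basis 1.83 mol Q); extent of reaction ξ = 1.83X.
Species balance: n_Q = 1.83 − 1.83X; n_R = 2.46 − 1.83X; n_M = 1.83X.
n_T = Σnᵢ = 4.29 − 1.83X.
K_p = p_M / (p_Q p_R) with p_i = (n_i/n_T)·P.
At X = 0.374: the mole-fraction product g(X) = Π y_i^ν_i = 1.213. Since K_p = g(X)·P^{-1}, P = (g/K_p)^(1/1) = (1.213/0.432)^(1/1) = 2.81 atm.

P = 2.81 atm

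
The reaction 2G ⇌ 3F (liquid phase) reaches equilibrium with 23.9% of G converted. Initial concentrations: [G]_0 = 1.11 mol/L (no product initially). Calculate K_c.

K_c = 0.0883 mol/L

Let X = conversion of G.
Concentrations: [G] = 1.11 − 1.11X; [F] = 1.67X.
At X = 0.239: [G] = 0.845, [F] = 0.398.
K_c = [F]^3 / ([G]^2) = 0.0883 mol/L.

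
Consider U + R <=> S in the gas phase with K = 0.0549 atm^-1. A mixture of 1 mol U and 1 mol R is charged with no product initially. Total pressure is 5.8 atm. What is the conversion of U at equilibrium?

X = 0.129

Let X = conversion of U (basis 1 mol U); extent of reaction ξ = X.
Mole table: n_U = 1 − X; n_R = 1 − X; n_S = X.
Summing: n_T = 2 − X.
Mole fractions y_i = n_i/n_T; K = p_S / (p_U p_R) with p_i = y_i·P.
This yields a degree-2 equation in X; solving on (0,1), X = 0.129.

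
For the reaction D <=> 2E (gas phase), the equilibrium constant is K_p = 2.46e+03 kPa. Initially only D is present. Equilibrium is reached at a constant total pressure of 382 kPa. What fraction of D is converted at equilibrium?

X = 0.785

Let X = conversion of D (basis 1 mol D); extent of reaction ξ = X.
Species balance: n_D = 1 − X; n_E = 2X.
Total moles n_T = 1 + X.
y_i = n_i/n_T, p_i = y_i·P. K_p = p_E^2 / (p_D).
This yields a degree-2 equation in X; solving on (0,1), X = 0.785.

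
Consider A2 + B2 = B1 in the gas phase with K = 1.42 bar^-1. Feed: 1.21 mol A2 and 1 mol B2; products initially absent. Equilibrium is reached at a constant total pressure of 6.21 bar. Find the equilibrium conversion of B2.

X = 0.739

Let X = conversion of B2 (basis 1 mol B2); extent of reaction ξ = X.
Moles: n_A2 = 1.21 − X; n_B2 = 1 − X; n_B1 = X.
n_T = Σnᵢ = 2.21 − X.
y_i = n_i/n_T, p_i = y_i·P. K = p_B1 / (p_A2 p_B2).
Equating to 1.42 bar^-1 and solving on 0 < X < 1: X = 0.739.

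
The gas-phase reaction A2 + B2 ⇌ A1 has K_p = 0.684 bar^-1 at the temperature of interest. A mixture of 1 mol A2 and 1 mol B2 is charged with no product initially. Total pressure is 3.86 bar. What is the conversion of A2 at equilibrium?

Take 1 mol A2 as basis and let X be its fractional conversion, so ξ = X.
Moles: n_A2 = 1 − X; n_B2 = 1 − X; n_A1 = X.
Summing: n_T = 2 − X.
Mole fractions y_i = n_i/n_T; K_p = p_A1 / (p_A2 p_B2) with p_i = y_i·P.
This yields a degree-2 equation in X; solving on (0,1), X = 0.476.

X = 0.476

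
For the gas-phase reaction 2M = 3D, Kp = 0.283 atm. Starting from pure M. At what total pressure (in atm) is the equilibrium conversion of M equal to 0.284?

Take 1 mol M as basis and let X be its fractional conversion, so ξ = 0.5X.
Species balance: n_M = 1 − X; n_D = 1.5X.
n_T = Σnᵢ = 1 + 0.5X.
Kp = p_D^3 / (p_M^2) with p_i = (n_i/n_T)·P.
At X = 0.284: the mole-fraction product g(X) = Π y_i^ν_i = 0.132. Since Kp = g(X)·P^{1}, P = (Kp/g)^(1/1) = (0.283/0.132)^(1/1) = 2.14 atm.

P = 2.14 atm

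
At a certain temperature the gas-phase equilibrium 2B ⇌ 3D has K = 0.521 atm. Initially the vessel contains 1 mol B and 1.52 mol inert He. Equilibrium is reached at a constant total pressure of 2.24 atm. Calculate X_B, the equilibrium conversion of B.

X = 0.405

Take 1 mol B as basis and let X be its fractional conversion, so ξ = 0.5X.
Moles: n_B = 1 − X; n_D = 1.5X; n_I = 1.52 (inert).
Summing: n_T = 2.52 + 0.5X.
Mole fractions y_i = n_i/n_T; K = p_D^3 / (p_B^2) with p_i = y_i·P.
Equating to 0.521 atm and solving on 0 < X < 1: X = 0.405.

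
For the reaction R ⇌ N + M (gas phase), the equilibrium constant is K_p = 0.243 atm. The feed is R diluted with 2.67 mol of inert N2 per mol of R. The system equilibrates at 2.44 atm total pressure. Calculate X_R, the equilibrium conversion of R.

Let X = conversion of R (basis 1 mol R); extent of reaction ξ = X.
At extent ξ: n_R = 1 − X; n_N = X; n_M = X; n_I = 2.67 (inert).
Total moles n_T = 3.67 + X.
With p_i = (n_i/n_T)P, K_p = p_N p_M / (p_R).
Equating to 0.243 atm and solving on 0 < X < 1: X = 0.468.

X = 0.468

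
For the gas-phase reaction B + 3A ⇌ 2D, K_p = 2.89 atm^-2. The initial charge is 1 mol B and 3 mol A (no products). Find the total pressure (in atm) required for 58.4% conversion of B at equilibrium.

P = 2.16 atm

Take 1 mol B as basis and let X be its fractional conversion, so ξ = X.
Species balance: n_B = 1 − X; n_A = 3 − 3X; n_D = 2X.
Summing: n_T = 4 − 2X.
K_p = p_D^2 / (p_B p_A^3) with p_i = (n_i/n_T)·P.
At X = 0.584: the mole-fraction product g(X) = Π y_i^ν_i = 13.53. Since K_p = g(X)·P^{-2}, P = (g/K_p)^(1/2) = (13.53/2.89)^(1/2) = 2.16 atm.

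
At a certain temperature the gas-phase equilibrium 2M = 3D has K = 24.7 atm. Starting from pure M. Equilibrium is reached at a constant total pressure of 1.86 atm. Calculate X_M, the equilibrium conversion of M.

Take 1 mol M as basis and let X be its fractional conversion, so ξ = 0.5X.
Species balance: n_M = 1 − X; n_D = 1.5X.
Total moles n_T = 1 + 0.5X.
Mole fractions y_i = n_i/n_T; K = p_D^3 / (p_M^2) with p_i = y_i·P.
Substituting and setting equal to 24.7 atm gives a polynomial in X; the root in (0,1) is X = 0.731.

X = 0.731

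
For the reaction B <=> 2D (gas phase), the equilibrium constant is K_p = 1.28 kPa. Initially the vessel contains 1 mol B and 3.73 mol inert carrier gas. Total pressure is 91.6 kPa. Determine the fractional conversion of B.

X = 0.122

Take 1 mol B as basis and let X be its fractional conversion, so ξ = X.
Species balance: n_B = 1 − X; n_D = 2X; n_I = 3.73 (inert).
Summing: n_T = 4.73 + X.
Mole fractions y_i = n_i/n_T; K_p = p_D^2 / (p_B) with p_i = y_i·P.
Substituting and setting equal to 1.28 kPa gives a polynomial in X; the root in (0,1) is X = 0.122.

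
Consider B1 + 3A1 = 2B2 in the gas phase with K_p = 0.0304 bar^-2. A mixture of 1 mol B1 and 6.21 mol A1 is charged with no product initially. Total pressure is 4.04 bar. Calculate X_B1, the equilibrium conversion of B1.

X = 0.446

Basis: 1 mol B1 initially; let X = conversion of B1. Extent ξ = X.
At extent ξ: n_B1 = 1 − X; n_A1 = 6.21 − 3X; n_B2 = 2X.
Summing: n_T = 7.21 − 2X.
y_i = n_i/n_T, p_i = y_i·P. K_p = p_B2^2 / (p_B1 p_A1^3).
This yields a degree-4 equation in X; solving on (0,1), X = 0.446.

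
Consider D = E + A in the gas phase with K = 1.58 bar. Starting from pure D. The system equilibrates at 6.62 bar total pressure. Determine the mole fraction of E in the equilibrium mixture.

y_E = 0.305

Basis: 1 mol D initially; let X = conversion of D. Extent ξ = X.
Mole table: n_D = 1 − X; n_E = X; n_A = X.
Summing: n_T = 1 + X.
y_i = n_i/n_T, p_i = y_i·P. K = p_E p_A / (p_D).
This yields a degree-2 equation in X; solving on (0,1), X = 0.439.
Then n_E = 0.439, n_T = 1.44, so y_E = 0.305.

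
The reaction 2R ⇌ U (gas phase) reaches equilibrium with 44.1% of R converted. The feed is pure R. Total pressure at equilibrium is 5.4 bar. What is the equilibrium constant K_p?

Let X = conversion of R (basis 1 mol R); extent of reaction ξ = 0.5X.
At extent ξ: n_R = 1 − X; n_U = 0.5X.
Summing: n_T = 1 − 0.5X.
At X = 0.441: n_R = 0.559, n_U = 0.221, n_T = 0.779.
p_i = (n_i/n_T)·P. K_p = p_U / (p_R^2) = 0.102 bar^-1.

K_p = 0.102 bar^-1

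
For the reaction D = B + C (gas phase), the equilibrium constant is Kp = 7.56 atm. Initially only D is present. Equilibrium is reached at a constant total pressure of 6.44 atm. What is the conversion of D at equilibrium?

Take 1 mol D as basis and let X be its fractional conversion, so ξ = X.
Mole table: n_D = 1 − X; n_B = X; n_C = X.
Total moles n_T = 1 + X.
With p_i = (n_i/n_T)P, Kp = p_B p_C / (p_D).
Equating to 7.56 atm and solving on 0 < X < 1: X = 0.735.

X = 0.735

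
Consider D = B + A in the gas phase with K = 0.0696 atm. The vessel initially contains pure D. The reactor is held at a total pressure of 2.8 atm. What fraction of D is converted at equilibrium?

X = 0.156

Take 1 mol D as basis and let X be its fractional conversion, so ξ = X.
At extent ξ: n_D = 1 − X; n_B = X; n_A = X.
n_T = Σnᵢ = 1 + X.
y_i = n_i/n_T, p_i = y_i·P. K = p_B p_A / (p_D).
This yields a degree-2 equation in X; solving on (0,1), X = 0.156.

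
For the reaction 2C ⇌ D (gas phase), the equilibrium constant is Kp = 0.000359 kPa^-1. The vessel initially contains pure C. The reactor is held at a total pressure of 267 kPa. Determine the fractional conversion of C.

X = 0.150

Let X = conversion of C (basis 1 mol C); extent of reaction ξ = 0.5X.
Species balance: n_C = 1 − X; n_D = 0.5X.
n_T = Σnᵢ = 1 − 0.5X.
With p_i = (n_i/n_T)P, Kp = p_D / (p_C^2).
Setting this equal to 0.000359 kPa^-1 and taking the physical root (0 < X < 1) gives X = 0.150.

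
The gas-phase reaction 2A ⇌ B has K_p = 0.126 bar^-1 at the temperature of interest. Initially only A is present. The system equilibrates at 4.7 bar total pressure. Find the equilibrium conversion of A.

Basis: 1 mol A initially; let X = conversion of A. Extent ξ = 0.5X.
At extent ξ: n_A = 1 − X; n_B = 0.5X.
n_T = Σnᵢ = 1 − 0.5X.
With p_i = (n_i/n_T)P, K_p = p_B / (p_A^2).
This yields a degree-2 equation in X; solving on (0,1), X = 0.455.

X = 0.455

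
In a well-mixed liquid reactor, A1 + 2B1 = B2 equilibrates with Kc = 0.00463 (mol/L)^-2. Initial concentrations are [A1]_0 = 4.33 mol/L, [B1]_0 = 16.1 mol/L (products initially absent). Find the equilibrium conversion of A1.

Let X = conversion of A1; extent ξ = 4.33·X mol/L.
Concentrations: [A1] = 4.33 − 4.33X; [B1] = 16.1 − 8.66X; [B2] = 4.33X.
Kc = [B2] / ([A1] [B1]^2).
This equals 0.00463 at X = 0.419 (the root in 0 < X < 1).

X = 0.419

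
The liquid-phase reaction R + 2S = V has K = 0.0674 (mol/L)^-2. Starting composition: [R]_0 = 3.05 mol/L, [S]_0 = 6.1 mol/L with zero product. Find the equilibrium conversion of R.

X = 0.440

Let X = conversion of R; extent ξ = 3.05·X mol/L.
Concentrations: [R] = 3.05 − 3.05X; [S] = 6.1 − 6.1X; [V] = 3.05X.
K = [V] / ([R] [S]^2).
Setting equal to 0.0674 and solving for X on (0,1) gives X = 0.440.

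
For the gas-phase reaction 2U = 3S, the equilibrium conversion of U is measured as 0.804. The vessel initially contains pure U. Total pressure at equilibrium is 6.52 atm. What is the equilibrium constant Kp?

Take 1 mol U as basis and let X be its fractional conversion, so ξ = 0.5X.
Moles: n_U = 1 − X; n_S = 1.5X.
Total moles n_T = 1 + 0.5X.
At X = 0.804: n_U = 0.196, n_S = 1.21, n_T = 1.4.
p_i = (n_i/n_T)·P. Kp = p_S^3 / (p_U^2) = 212 atm.

Kp = 212 atm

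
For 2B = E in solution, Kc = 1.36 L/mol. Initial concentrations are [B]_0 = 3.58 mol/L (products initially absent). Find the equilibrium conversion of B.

X = 0.727

Let X = conversion of B; extent ξ = 3.58X/2 mol/L.
Concentrations: [B] = 3.58 − 3.58X; [E] = 1.79X.
Kc = [E] / ([B]^2).
Setting equal to 1.36 and solving for X on (0,1) gives X = 0.727.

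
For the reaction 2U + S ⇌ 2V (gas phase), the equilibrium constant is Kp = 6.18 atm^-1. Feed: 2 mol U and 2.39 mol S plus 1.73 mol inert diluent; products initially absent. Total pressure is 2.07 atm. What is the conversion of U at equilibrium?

X = 0.668

Take 2 mol U as basis and let X be its fractional conversion, so ξ = X.
At extent ξ: n_U = 2 − 2X; n_S = 2.39 − X; n_V = 2X; n_I = 1.73 (inert).
Total moles n_T = 6.12 − X.
Mole fractions y_i = n_i/n_T; Kp = p_V^2 / (p_U^2 p_S) with p_i = y_i·P.
Setting this equal to 6.18 atm^-1 and taking the physical root (0 < X < 1) gives X = 0.668.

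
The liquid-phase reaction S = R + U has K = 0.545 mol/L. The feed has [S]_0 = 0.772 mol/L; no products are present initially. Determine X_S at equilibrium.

X = 0.558

Let X = conversion of S; extent ξ = 0.772·X mol/L.
Concentrations: [S] = 0.772 − 0.772X; [R] = 0.772X; [U] = 0.772X.
K = [R] [U] / ([S]).
Setting equal to 0.545 and solving for X on (0,1) gives X = 0.558.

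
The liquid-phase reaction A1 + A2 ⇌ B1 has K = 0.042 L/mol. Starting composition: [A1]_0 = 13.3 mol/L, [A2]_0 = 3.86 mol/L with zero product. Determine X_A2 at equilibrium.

X = 0.335

Let X = conversion of A2; extent ξ = 3.86·X mol/L.
Concentrations: [A1] = 13.3 − 3.86X; [A2] = 3.86 − 3.86X; [B1] = 3.86X.
K = [B1] / ([A1] [A2]).
Setting equal to 0.042 and solving for X on (0,1) gives X = 0.335.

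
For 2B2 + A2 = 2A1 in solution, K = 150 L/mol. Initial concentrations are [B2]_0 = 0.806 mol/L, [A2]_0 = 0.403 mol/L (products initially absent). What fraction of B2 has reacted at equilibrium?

Let X = conversion of B2; extent ξ = 0.806X/2 mol/L.
Concentrations: [B2] = 0.806 − 0.806X; [A2] = 0.403 − 0.403X; [A1] = 0.806X.
K = [A1]^2 / ([B2]^2 [A2]).
Solving K = 150 for X ∈ (0,1): X = 0.783.

X = 0.783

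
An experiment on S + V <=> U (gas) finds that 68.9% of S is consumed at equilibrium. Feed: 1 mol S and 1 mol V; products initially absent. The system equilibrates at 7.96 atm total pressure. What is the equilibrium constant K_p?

Let X = conversion of S (basis 1 mol S); extent of reaction ξ = X.
At extent ξ: n_S = 1 − X; n_V = 1 − X; n_U = X.
Summing: n_T = 2 − X.
At X = 0.689: n_S = 0.311, n_V = 0.311, n_U = 0.689, n_T = 1.31.
p_i = (n_i/n_T)·P. K_p = p_U / (p_S p_V) = 1.17 atm^-1.

K_p = 1.17 atm^-1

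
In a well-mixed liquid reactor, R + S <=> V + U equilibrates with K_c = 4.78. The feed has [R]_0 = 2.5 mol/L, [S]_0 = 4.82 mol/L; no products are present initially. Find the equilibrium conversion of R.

Let X = conversion of R; extent ξ = 2.5·X mol/L.
Concentrations: [R] = 2.5 − 2.5X; [S] = 4.82 − 2.5X; [V] = 2.5X; [U] = 2.5X.
K_c = [V] [U] / ([R] [S]).
Setting equal to 4.78 and solving for X on (0,1) gives X = 0.857.

X = 0.857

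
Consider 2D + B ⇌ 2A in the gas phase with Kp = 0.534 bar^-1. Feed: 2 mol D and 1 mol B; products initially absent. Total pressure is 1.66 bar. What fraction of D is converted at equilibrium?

X = 0.322

Take 2 mol D as basis and let X be its fractional conversion, so ξ = X.
At extent ξ: n_D = 2 − 2X; n_B = 1 − X; n_A = 2X.
Summing: n_T = 3 − X.
Mole fractions y_i = n_i/n_T; Kp = p_A^2 / (p_D^2 p_B) with p_i = y_i·P.
Substituting and setting equal to 0.534 bar^-1 gives a polynomial in X; the root in (0,1) is X = 0.322.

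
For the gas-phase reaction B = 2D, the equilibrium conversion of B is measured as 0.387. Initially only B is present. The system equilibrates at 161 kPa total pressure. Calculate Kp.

Basis: 1 mol B initially; let X = conversion of B. Extent ξ = X.
At extent ξ: n_B = 1 − X; n_D = 2X.
Total moles n_T = 1 + X.
At X = 0.387: n_B = 0.613, n_D = 0.774, n_T = 1.39.
p_i = (n_i/n_T)·P. Kp = p_D^2 / (p_B) = 113 kPa.

Kp = 113 kPa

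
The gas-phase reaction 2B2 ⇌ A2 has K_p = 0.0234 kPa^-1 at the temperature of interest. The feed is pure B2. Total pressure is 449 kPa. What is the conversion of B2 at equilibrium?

Basis: 1 mol B2 initially; let X = conversion of B2. Extent ξ = 0.5X.
Mole table: n_B2 = 1 − X; n_A2 = 0.5X.
n_T = Σnᵢ = 1 − 0.5X.
With p_i = (n_i/n_T)P, K_p = p_A2 / (p_B2^2).
Equating to 0.0234 kPa^-1 and solving on 0 < X < 1: X = 0.848.

X = 0.848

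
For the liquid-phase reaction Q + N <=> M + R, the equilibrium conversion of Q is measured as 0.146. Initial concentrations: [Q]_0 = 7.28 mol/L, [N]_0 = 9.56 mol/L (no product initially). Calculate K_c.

K_c = 0.0214

Let X = conversion of Q.
Concentrations: [Q] = 7.28 − 7.28X; [N] = 9.56 − 7.28X; [M] = 7.28X; [R] = 7.28X.
At X = 0.146: [Q] = 6.22, [N] = 8.5, [M] = 1.06, [R] = 1.06.
K_c = [M] [R] / ([Q] [N]) = 0.0214.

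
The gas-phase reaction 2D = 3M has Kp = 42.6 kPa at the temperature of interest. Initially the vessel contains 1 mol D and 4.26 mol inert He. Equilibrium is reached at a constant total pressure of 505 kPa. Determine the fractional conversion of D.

Take 1 mol D as basis and let X be its fractional conversion, so ξ = 0.5X.
Mole table: n_D = 1 − X; n_M = 1.5X; n_I = 4.26 (inert).
Summing: n_T = 5.26 + 0.5X.
With p_i = (n_i/n_T)P, Kp = p_M^3 / (p_D^2).
Setting this equal to 42.6 kPa and taking the physical root (0 < X < 1) gives X = 0.376.

X = 0.376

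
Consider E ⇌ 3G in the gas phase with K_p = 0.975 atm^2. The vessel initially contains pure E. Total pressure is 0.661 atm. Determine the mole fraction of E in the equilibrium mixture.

y_E = 0.216

Basis: 1 mol E initially; let X = conversion of E. Extent ξ = X.
Mole table: n_E = 1 − X; n_G = 3X.
Summing: n_T = 1 + 2X.
y_i = n_i/n_T, p_i = y_i·P. K_p = p_G^3 / (p_E).
Setting this equal to 0.975 atm^2 and taking the physical root (0 < X < 1) gives X = 0.548.
Then n_E = 0.452, n_T = 2.1, so y_E = 0.216.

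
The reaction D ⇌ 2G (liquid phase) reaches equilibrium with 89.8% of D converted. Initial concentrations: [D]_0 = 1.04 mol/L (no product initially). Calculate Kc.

Let X = conversion of D.
Concentrations: [D] = 1.04 − 1.04X; [G] = 2.08X.
At X = 0.898: [D] = 0.106, [G] = 1.87.
Kc = [G]^2 / ([D]) = 32.9 mol/L.

Kc = 32.9 mol/L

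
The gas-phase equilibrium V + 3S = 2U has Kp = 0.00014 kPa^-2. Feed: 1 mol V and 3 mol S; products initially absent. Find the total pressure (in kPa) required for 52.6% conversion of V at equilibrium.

Let X = conversion of V (basis 1 mol V); extent of reaction ξ = X.
Moles: n_V = 1 − X; n_S = 3 − 3X; n_U = 2X.
Summing: n_T = 4 − 2X.
Kp = p_U^2 / (p_V p_S^3) with p_i = (n_i/n_T)·P.
At X = 0.526: the mole-fraction product g(X) = Π y_i^ν_i = 7.057. Since Kp = g(X)·P^{-2}, P = (g/Kp)^(1/2) = (7.057/0.00014)^(1/2) = 225 kPa.

P = 225 kPa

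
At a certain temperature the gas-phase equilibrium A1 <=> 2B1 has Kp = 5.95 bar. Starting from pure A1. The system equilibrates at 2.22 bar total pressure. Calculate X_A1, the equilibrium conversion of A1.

Take 1 mol A1 as basis and let X be its fractional conversion, so ξ = X.
Mole table: n_A1 = 1 − X; n_B1 = 2X.
Summing: n_T = 1 + X.
Mole fractions y_i = n_i/n_T; Kp = p_B1^2 / (p_A1) with p_i = y_i·P.
Equating to 5.95 bar and solving on 0 < X < 1: X = 0.633.

X = 0.633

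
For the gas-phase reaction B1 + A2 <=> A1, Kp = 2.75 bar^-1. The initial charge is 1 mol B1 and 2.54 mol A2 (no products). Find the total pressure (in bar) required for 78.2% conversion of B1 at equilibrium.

P = 2.05 bar

Basis: 1 mol B1 initially; let X = conversion of B1. Extent ξ = X.
Species balance: n_B1 = 1 − X; n_A2 = 2.54 − X; n_A1 = X.
Summing: n_T = 3.54 − X.
Kp = p_A1 / (p_B1 p_A2) with p_i = (n_i/n_T)·P.
At X = 0.782: the mole-fraction product g(X) = Π y_i^ν_i = 5.628. Since Kp = g(X)·P^{-1}, P = (g/Kp)^(1/1) = (5.628/2.75)^(1/1) = 2.05 bar.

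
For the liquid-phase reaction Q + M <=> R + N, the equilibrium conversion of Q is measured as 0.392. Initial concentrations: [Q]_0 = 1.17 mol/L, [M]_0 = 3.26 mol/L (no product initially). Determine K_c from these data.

K_c = 0.106

Let X = conversion of Q.
Concentrations: [Q] = 1.17 − 1.17X; [M] = 3.26 − 1.17X; [R] = 1.17X; [N] = 1.17X.
At X = 0.392: [Q] = 0.711, [M] = 2.8, [R] = 0.459, [N] = 0.459.
K_c = [R] [N] / ([Q] [M]) = 0.106.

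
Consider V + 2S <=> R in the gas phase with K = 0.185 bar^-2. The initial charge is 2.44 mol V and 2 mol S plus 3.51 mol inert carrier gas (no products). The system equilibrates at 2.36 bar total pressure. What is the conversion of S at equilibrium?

X = 0.124

Take 2 mol S as basis and let X be its fractional conversion, so ξ = X.
At extent ξ: n_V = 2.44 − X; n_S = 2 − 2X; n_R = X; n_I = 3.51 (inert).
Summing: n_T = 7.95 − 2X.
Mole fractions y_i = n_i/n_T; K = p_R / (p_V p_S^2) with p_i = y_i·P.
Equating to 0.185 bar^-2 and solving on 0 < X < 1: X = 0.124.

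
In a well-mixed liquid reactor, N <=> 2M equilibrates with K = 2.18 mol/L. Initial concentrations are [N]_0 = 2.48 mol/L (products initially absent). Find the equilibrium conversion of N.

X = 0.372

Let X = conversion of N; extent ξ = 2.48·X mol/L.
Concentrations: [N] = 2.48 − 2.48X; [M] = 4.96X.
K = [M]^2 / ([N]).
This equals 2.18 at X = 0.372 (the root in 0 < X < 1).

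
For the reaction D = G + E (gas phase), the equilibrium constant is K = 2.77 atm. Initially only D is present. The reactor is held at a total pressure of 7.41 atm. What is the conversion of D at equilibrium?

Let X = conversion of D (basis 1 mol D); extent of reaction ξ = X.
At extent ξ: n_D = 1 − X; n_G = X; n_E = X.
Total moles n_T = 1 + X.
With p_i = (n_i/n_T)P, K = p_G p_E / (p_D).
Equating to 2.77 atm and solving on 0 < X < 1: X = 0.522.

X = 0.522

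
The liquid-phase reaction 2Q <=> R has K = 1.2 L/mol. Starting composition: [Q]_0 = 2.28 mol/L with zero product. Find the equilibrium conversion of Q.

Let X = conversion of Q; extent ξ = 2.28X/2 mol/L.
Concentrations: [Q] = 2.28 − 2.28X; [R] = 1.14X.
K = [R] / ([Q]^2).
Setting equal to 1.2 and solving for X on (0,1) gives X = 0.654.

X = 0.654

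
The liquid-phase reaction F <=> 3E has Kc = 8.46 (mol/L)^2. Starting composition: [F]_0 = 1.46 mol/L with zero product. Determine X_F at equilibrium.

Let X = conversion of F; extent ξ = 1.46·X mol/L.
Concentrations: [F] = 1.46 − 1.46X; [E] = 4.38X.
Kc = [E]^3 / ([F]).
Equating to 8.46 (mol/L)^2: the physical root is X = 0.436.

X = 0.436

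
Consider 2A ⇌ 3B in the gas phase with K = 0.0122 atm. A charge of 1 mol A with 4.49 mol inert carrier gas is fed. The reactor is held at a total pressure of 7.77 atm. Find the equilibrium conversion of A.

X = 0.125

Basis: 1 mol A initially; let X = conversion of A. Extent ξ = 0.5X.
At extent ξ: n_A = 1 − X; n_B = 1.5X; n_I = 4.49 (inert).
Summing: n_T = 5.49 + 0.5X.
y_i = n_i/n_T, p_i = y_i·P. K = p_B^3 / (p_A^2).
Setting this equal to 0.0122 atm and taking the physical root (0 < X < 1) gives X = 0.125.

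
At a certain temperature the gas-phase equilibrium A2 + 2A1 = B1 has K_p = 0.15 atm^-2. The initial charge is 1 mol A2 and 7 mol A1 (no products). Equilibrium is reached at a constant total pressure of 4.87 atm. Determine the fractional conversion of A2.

Basis: 1 mol A2 initially; let X = conversion of A2. Extent ξ = X.
Moles: n_A2 = 1 − X; n_A1 = 7 − 2X; n_B1 = X.
Total moles n_T = 8 − 2X.
y_i = n_i/n_T, p_i = y_i·P. K_p = p_B1 / (p_A2 p_A1^2).
This yields a degree-3 equation in X; solving on (0,1), X = 0.719.

X = 0.719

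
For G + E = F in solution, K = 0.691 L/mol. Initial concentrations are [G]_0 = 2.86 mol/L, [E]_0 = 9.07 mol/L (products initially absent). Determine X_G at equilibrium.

X = 0.823

Let X = conversion of G; extent ξ = 2.86·X mol/L.
Concentrations: [G] = 2.86 − 2.86X; [E] = 9.07 − 2.86X; [F] = 2.86X.
K = [F] / ([G] [E]).
This equals 0.691 at X = 0.823 (the root in 0 < X < 1).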